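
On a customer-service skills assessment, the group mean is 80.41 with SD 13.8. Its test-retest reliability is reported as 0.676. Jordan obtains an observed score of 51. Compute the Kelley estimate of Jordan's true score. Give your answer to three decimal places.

60.529

Regress the observed score toward the mean by the unreliability: T̂ = 0.676·51 + 0.324·80.41 = 34.476 + 26.05284 = 60.5288.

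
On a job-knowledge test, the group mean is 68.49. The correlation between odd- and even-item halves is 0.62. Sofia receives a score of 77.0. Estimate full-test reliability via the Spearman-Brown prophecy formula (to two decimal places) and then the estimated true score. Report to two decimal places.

Spearman-Brown: ρ = 2r/(1 + r) = 2(0.62)/(1 + 0.62) = 1.240/1.62 = 0.7654 → 0.77
Regress the observed score toward the mean by the unreliability: T̂ = 0.77·77.0 + 0.23·68.49 = 59.290 + 15.7527 = 75.043.

75.04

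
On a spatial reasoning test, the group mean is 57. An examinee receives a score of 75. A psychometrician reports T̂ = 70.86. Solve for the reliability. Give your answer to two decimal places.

T̂ = ρX + (1 − ρ)μ  ⇒  T̂ − μ = ρ(X − μ)
ρ = (T̂ − μ)/(X − μ) = (70.86 − 57) / (75 − 57) = 13.86 / 18.0 = 0.7700

0.77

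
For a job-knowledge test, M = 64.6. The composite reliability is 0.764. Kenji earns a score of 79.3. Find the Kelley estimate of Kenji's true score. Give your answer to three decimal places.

T̂ = ρX + (1 − ρ)μ
  = 0.764 × 79.3 + 0.236 × 64.6
  = 60.5852 + 15.2456
  = 75.8308
  ≈ 75.831

75.831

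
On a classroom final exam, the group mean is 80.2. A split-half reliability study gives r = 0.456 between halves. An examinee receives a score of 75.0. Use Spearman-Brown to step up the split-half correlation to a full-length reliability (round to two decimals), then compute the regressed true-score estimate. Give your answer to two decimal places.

76.92

Spearman-Brown: ρ = 2r/(1 + r) = 2(0.456)/(1 + 0.456) = 0.9120/1.456 = 0.6264 → 0.63
Weight the observed score by reliability and the mean by (1 − reliability): T̂ = 0.63·75.0 + 0.37·80.2 = 47.250 + 29.674 = 76.924.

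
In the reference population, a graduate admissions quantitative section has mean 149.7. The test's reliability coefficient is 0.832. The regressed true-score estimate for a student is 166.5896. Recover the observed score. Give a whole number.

T̂ = ρX + (1 − ρ)μ  ⇒  X = (T̂ − (1 − ρ)μ) / ρ
X = (166.5896 − 0.168 × 149.7) / 0.832 = (166.5896 − 25.1496) / 0.832 = 141.4400 / 0.832 = 170.00

170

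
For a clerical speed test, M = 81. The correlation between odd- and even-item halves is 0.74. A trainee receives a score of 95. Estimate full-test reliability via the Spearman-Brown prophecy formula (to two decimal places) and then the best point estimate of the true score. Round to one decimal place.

Spearman-Brown: ρ = 2r/(1 + r) = 2(0.74)/(1 + 0.74) = 1.480/1.74 = 0.8506 → 0.85
T̂ = ρX + (1 − ρ)μ
  = 0.85 × 95 + 0.15 × 81
  = 80.75 + 12.15
  = 92.90
  ≈ 92.9

92.9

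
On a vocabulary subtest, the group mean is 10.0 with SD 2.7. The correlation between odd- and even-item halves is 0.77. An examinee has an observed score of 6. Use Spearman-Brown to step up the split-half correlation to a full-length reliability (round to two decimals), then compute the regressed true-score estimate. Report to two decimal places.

Spearman-Brown: ρ = 2r/(1 + r) = 2(0.77)/(1 + 0.77) = 1.540/1.77 = 0.8701 → 0.87
T̂ = 0.87(6) + 0.13(10.0) = 5.22 + 1.300 = 6.520 → 6.52

6.52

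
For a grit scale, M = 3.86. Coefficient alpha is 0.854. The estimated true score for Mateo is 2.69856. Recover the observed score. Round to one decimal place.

T̂ = ρX + (1 − ρ)μ  ⇒  X = (T̂ − (1 − ρ)μ) / ρ
X = (2.69856 − 0.146 × 3.86) / 0.854 = (2.69856 − 0.56356) / 0.854 = 2.13500 / 0.854 = 2.500

2.5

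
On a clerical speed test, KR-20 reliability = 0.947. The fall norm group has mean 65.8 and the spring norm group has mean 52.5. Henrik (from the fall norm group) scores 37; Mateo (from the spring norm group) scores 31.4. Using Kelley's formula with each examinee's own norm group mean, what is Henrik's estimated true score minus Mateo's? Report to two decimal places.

6.01

T̂_Henrik = 0.947(37) + 0.053(65.8) = 38.5264
T̂_Mateo = 0.947(31.4) + 0.053(52.5) = 32.5183
Difference = 38.5264 − 32.5183 = 6.0081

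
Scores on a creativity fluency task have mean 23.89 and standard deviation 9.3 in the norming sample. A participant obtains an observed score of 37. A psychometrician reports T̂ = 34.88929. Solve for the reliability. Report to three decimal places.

0.839

T̂ = ρX + (1 − ρ)μ  ⇒  T̂ − μ = ρ(X − μ)
ρ = (T̂ − μ)/(X − μ) = (34.88929 − 23.89) / (37 − 23.89) = 10.99929 / 13.11 = 0.83900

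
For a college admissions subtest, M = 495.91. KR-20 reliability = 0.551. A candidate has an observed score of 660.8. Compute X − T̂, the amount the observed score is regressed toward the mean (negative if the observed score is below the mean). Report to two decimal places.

T̂ = 0.551(660.8) + 0.449(495.91) = 364.1008 + 222.66359 = 586.7644 → 586.764
X − T̂ = 660.8 − 586.764 = 74.036 → 74.04

74.04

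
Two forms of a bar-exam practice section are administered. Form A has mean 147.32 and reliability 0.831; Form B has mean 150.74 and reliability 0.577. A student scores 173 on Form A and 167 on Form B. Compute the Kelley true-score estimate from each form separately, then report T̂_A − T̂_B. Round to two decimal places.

8.54

T̂_A = 0.831(173) + 0.169(147.32) = 168.6601
T̂_B = 0.577(167) + 0.423(150.74) = 160.1220
T̂_A − T̂_B = 8.5381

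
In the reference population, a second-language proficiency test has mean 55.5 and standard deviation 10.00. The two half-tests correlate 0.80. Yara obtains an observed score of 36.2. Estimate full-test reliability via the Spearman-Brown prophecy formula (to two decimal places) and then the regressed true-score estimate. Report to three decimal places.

Spearman-Brown: ρ = 2r/(1 + r) = 2(0.80)/(1 + 0.80) = 1.600/1.80 = 0.8889 → 0.89
Weight the observed score by reliability and the mean by (1 − reliability): T̂ = 0.89·36.2 + 0.11·55.5 = 32.218 + 6.105 = 38.3230.

38.323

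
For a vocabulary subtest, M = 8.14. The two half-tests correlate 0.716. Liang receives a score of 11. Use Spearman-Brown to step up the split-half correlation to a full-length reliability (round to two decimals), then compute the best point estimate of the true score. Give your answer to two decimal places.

10.51

Spearman-Brown: ρ = 2r/(1 + r) = 2(0.716)/(1 + 0.716) = 1.4320/1.716 = 0.8345 → 0.83
Kelley's formula gives T̂ = 0.83·11 + 0.17·8.14 = 9.13 + 1.3838 = 10.514.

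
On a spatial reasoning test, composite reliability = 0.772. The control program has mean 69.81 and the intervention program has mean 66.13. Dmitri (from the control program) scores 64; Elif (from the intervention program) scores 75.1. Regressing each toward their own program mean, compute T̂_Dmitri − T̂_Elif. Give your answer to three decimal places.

-7.730

T̂_Dmitri = 0.772(64) + 0.228(69.81) = 65.32468
T̂_Elif = 0.772(75.1) + 0.228(66.13) = 73.05484
Difference = 65.32468 − 73.05484 = -7.73016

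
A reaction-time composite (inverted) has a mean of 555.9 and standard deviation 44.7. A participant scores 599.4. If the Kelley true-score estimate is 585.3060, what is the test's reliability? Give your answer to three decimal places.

T̂ = ρX + (1 − ρ)μ  ⇒  T̂ − μ = ρ(X − μ)
ρ = (T̂ − μ)/(X − μ) = (585.3060 − 555.9) / (599.4 − 555.9) = 29.4060 / 43.5 = 0.67600

0.676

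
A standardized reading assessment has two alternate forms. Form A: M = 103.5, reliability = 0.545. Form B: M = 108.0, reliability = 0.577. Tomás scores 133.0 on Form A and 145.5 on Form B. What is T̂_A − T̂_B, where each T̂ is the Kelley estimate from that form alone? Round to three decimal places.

-10.060

T̂_A = 0.545(133.0) + 0.455(103.5) = 119.57750
T̂_B = 0.577(145.5) + 0.423(108.0) = 129.63750
T̂_A − T̂_B = -10.06000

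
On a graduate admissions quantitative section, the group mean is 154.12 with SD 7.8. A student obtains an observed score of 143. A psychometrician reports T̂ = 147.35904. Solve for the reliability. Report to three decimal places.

0.608

T̂ = ρX + (1 − ρ)μ  ⇒  T̂ − μ = ρ(X − μ)
ρ = (T̂ − μ)/(X − μ) = (147.35904 − 154.12) / (143 − 154.12) = -6.76096 / -11.12 = 0.60800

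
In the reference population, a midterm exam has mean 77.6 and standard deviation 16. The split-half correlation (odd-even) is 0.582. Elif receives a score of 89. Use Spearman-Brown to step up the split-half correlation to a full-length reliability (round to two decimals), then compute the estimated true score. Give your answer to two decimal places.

86.04

Spearman-Brown: ρ = 2r/(1 + r) = 2(0.582)/(1 + 0.582) = 1.1640/1.582 = 0.7358 → 0.74
T̂ = 0.74(89) + 0.26(77.6) = 65.86 + 20.176 = 86.036 → 86.04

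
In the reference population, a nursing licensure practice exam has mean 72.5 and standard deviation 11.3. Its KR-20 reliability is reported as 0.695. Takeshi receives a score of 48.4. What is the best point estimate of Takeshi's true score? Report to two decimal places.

Weight the observed score by reliability and the mean by (1 − reliability): T̂ = 0.695·48.4 + 0.305·72.5 = 33.6380 + 22.1125 = 55.751.

55.75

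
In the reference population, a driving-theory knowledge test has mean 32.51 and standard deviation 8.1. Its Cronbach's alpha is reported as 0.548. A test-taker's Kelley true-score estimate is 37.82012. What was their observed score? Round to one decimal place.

T̂ = ρX + (1 − ρ)μ  ⇒  X = (T̂ − (1 − ρ)μ) / ρ
X = (37.82012 − 0.452 × 32.51) / 0.548 = (37.82012 − 14.69452) / 0.548 = 23.12560 / 0.548 = 42.200

42.2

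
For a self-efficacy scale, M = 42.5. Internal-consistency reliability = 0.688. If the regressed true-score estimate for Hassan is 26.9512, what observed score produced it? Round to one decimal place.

T̂ = ρX + (1 − ρ)μ  ⇒  X = (T̂ − (1 − ρ)μ) / ρ
X = (26.9512 − 0.312 × 42.5) / 0.688 = (26.9512 − 13.2600) / 0.688 = 13.6912 / 0.688 = 19.900

19.9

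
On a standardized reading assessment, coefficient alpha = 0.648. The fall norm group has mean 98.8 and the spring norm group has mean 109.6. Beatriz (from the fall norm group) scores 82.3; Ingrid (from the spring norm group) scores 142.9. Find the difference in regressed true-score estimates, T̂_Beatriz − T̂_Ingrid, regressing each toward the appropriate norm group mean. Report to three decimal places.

T̂_Beatriz = 0.648(82.3) + 0.352(98.8) = 88.10800
T̂_Ingrid = 0.648(142.9) + 0.352(109.6) = 131.17840
Difference = 88.10800 − 131.17840 = -43.07040

-43.070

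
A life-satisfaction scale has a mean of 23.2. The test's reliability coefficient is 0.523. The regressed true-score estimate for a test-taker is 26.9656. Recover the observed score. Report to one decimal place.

30.4

T̂ = ρX + (1 − ρ)μ  ⇒  X = (T̂ − (1 − ρ)μ) / ρ
X = (26.9656 − 0.477 × 23.2) / 0.523 = (26.9656 − 11.0664) / 0.523 = 15.8992 / 0.523 = 30.400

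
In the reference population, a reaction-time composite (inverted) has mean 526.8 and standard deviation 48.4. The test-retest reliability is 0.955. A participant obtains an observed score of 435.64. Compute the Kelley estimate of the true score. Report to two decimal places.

439.74

T̂ = 0.955(435.64) + 0.045(526.8) = 416.03620 + 23.7060 = 439.742 → 439.74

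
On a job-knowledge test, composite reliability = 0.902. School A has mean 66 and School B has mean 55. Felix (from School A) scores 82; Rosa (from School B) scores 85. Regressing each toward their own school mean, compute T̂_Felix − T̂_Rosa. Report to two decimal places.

-1.63

T̂_Felix = 0.902(82) + 0.098(66) = 80.4320
T̂_Rosa = 0.902(85) + 0.098(55) = 82.0600
Difference = 80.4320 − 82.0600 = -1.6280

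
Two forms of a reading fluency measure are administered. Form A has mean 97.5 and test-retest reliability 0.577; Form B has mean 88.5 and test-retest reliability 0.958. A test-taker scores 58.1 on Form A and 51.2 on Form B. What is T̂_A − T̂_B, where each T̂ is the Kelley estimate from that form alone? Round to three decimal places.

T̂_A = 0.577(58.1) + 0.423(97.5) = 74.76620
T̂_B = 0.958(51.2) + 0.042(88.5) = 52.76660
T̂_A − T̂_B = 21.99960

22.000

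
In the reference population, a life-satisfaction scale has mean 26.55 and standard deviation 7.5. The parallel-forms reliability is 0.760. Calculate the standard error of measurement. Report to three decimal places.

3.674

SEM = SD · √(1 − ρ) = 7.5 × √0.240 = 7.5 × 0.4899 = 3.6742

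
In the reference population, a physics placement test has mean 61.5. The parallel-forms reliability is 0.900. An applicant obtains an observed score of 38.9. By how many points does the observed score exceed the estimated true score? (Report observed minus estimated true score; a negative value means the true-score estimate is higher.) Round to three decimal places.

-2.260

T̂ = 0.900(38.9) + 0.100(61.5) = 35.0100 + 6.1500 = 41.16000 → 41.1600
X − T̂ = 38.9 − 41.1600 = -2.2600 → -2.260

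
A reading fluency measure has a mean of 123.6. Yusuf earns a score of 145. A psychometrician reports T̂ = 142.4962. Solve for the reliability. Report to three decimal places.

0.883

T̂ = ρX + (1 − ρ)μ  ⇒  T̂ − μ = ρ(X − μ)
ρ = (T̂ − μ)/(X − μ) = (142.4962 − 123.6) / (145 − 123.6) = 18.8962 / 21.4 = 0.88300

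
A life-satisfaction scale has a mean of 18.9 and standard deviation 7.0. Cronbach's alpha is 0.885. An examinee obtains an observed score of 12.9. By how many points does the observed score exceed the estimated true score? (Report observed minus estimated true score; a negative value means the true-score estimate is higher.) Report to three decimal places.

Weight the observed score by reliability and the mean by (1 − reliability): T̂ = 0.885·12.9 + 0.115·18.9 = 11.4165 + 2.1735 = 13.59000.
X − T̂ = 12.9 − 13.5900 = -0.6900 → -0.690

-0.690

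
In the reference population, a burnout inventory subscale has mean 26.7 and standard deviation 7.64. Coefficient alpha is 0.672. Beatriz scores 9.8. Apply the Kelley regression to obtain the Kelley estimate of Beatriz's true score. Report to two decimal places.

15.34

Regress the observed score toward the mean by the unreliability: T̂ = 0.672·9.8 + 0.328·26.7 = 6.5856 + 8.7576 = 15.343.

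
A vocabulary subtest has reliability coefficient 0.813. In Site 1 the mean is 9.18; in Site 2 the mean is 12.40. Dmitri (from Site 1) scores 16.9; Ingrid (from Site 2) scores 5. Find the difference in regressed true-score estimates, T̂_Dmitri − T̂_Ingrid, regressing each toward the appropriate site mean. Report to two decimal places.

9.07

T̂_Dmitri = 0.813(16.9) + 0.187(9.18) = 15.4564
T̂_Ingrid = 0.813(5) + 0.187(12.40) = 6.3838
Difference = 15.4564 − 6.3838 = 9.0726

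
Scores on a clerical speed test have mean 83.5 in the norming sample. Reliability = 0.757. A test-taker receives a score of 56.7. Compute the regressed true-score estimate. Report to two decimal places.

63.21

T̂ = 0.757(56.7) + 0.243(83.5) = 42.9219 + 20.2905 = 63.212 → 63.21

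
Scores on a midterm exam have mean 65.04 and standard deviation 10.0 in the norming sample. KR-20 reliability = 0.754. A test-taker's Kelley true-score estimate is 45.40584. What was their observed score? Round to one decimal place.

T̂ = ρX + (1 − ρ)μ  ⇒  X = (T̂ − (1 − ρ)μ) / ρ
X = (45.40584 − 0.246 × 65.04) / 0.754 = (45.40584 − 15.99984) / 0.754 = 29.40600 / 0.754 = 39.000

39.0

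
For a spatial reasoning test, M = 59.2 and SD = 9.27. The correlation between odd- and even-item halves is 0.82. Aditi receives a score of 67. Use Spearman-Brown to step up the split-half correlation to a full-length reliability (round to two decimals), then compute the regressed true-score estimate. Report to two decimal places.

66.22

Spearman-Brown: ρ = 2r/(1 + r) = 2(0.82)/(1 + 0.82) = 1.640/1.82 = 0.9011 → 0.90
T̂ = 0.90(67) + 0.10(59.2) = 60.30 + 5.920 = 66.220 → 66.22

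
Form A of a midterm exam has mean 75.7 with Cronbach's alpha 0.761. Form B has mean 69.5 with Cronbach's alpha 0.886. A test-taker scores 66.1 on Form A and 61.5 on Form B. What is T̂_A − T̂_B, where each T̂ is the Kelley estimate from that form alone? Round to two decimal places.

5.98

T̂_A = 0.761(66.1) + 0.239(75.7) = 68.3944
T̂_B = 0.886(61.5) + 0.114(69.5) = 62.4120
T̂_A − T̂_B = 5.9824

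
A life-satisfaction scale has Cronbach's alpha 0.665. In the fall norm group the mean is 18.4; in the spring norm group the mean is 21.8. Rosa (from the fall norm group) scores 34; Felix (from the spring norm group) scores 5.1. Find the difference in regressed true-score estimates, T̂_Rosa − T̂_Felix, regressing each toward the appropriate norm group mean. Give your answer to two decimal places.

18.08

T̂_Rosa = 0.665(34) + 0.335(18.4) = 28.7740
T̂_Felix = 0.665(5.1) + 0.335(21.8) = 10.6945
Difference = 28.7740 − 10.6945 = 18.0795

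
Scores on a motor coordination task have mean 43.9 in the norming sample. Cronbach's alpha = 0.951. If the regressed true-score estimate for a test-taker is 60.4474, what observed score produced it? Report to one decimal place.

61.3

T̂ = ρX + (1 − ρ)μ  ⇒  X = (T̂ − (1 − ρ)μ) / ρ
X = (60.4474 − 0.049 × 43.9) / 0.951 = (60.4474 − 2.1511) / 0.951 = 58.2963 / 0.951 = 61.300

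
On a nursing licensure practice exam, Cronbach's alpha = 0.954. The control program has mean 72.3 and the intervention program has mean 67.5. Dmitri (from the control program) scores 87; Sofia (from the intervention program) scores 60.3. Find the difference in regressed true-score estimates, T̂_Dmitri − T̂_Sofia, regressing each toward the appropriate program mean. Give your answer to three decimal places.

T̂_Dmitri = 0.954(87) + 0.046(72.3) = 86.32380
T̂_Sofia = 0.954(60.3) + 0.046(67.5) = 60.63120
Difference = 86.32380 − 60.63120 = 25.69260

25.693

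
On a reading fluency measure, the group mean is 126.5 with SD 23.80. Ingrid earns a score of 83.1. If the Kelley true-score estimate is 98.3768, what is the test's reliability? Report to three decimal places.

T̂ = ρX + (1 − ρ)μ  ⇒  T̂ − μ = ρ(X − μ)
ρ = (T̂ − μ)/(X − μ) = (98.3768 − 126.5) / (83.1 − 126.5) = -28.1232 / -43.4 = 0.64800

0.648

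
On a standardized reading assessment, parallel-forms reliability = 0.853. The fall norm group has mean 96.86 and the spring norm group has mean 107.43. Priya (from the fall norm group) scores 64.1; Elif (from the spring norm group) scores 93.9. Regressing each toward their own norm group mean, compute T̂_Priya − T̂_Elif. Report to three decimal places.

T̂_Priya = 0.853(64.1) + 0.147(96.86) = 68.91572
T̂_Elif = 0.853(93.9) + 0.147(107.43) = 95.88891
Difference = 68.91572 − 95.88891 = -26.97319

-26.973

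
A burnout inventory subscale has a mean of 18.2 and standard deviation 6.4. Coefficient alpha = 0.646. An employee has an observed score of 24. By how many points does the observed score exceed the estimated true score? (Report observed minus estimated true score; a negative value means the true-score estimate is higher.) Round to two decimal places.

Kelley's formula gives T̂ = 0.646·24 + 0.354·18.2 = 15.504 + 6.4428 = 21.9468.
X − T̂ = 24 − 21.947 = 2.053 → 2.05

2.05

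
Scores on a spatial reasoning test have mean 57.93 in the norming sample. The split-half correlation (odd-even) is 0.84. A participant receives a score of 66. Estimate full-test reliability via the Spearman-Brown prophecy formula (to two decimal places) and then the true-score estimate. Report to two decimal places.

65.27

Spearman-Brown: ρ = 2r/(1 + r) = 2(0.84)/(1 + 0.84) = 1.680/1.84 = 0.9130 → 0.91
T̂ = ρX + (1 − ρ)μ
  = 0.91 × 66 + 0.09 × 57.93
  = 60.06 + 5.2137
  = 65.274
  ≈ 65.27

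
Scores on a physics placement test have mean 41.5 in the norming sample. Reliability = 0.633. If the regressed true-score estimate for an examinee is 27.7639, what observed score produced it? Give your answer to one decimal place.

T̂ = ρX + (1 − ρ)μ  ⇒  X = (T̂ − (1 − ρ)μ) / ρ
X = (27.7639 − 0.367 × 41.5) / 0.633 = (27.7639 − 15.2305) / 0.633 = 12.5334 / 0.633 = 19.800

19.8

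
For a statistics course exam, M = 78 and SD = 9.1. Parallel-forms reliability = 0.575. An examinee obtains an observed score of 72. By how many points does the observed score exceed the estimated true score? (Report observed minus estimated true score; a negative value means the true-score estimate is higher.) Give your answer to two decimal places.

Kelley's formula gives T̂ = 0.575·72 + 0.425·78 = 41.400 + 33.150 = 74.5500.
X − T̂ = 72 − 74.550 = -2.550 → -2.55

-2.55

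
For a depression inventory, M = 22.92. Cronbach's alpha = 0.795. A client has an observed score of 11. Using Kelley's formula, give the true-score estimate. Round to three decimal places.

13.444

T̂ = 0.795(11) + 0.205(22.92) = 8.745 + 4.69860 = 13.4436 → 13.444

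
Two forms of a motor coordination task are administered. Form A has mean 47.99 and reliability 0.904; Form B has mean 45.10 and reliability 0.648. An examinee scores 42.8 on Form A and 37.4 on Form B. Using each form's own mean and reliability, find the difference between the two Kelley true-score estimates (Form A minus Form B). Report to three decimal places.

T̂_A = 0.904(42.8) + 0.096(47.99) = 43.29824
T̂_B = 0.648(37.4) + 0.352(45.10) = 40.11040
T̂_A − T̂_B = 3.18784

3.188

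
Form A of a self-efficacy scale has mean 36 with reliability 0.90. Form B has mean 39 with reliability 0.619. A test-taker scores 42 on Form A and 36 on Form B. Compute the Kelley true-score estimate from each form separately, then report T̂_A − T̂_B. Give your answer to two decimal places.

4.26

T̂_A = 0.90(42) + 0.10(36) = 41.4000
T̂_B = 0.619(36) + 0.381(39) = 37.1430
T̂_A − T̂_B = 4.2570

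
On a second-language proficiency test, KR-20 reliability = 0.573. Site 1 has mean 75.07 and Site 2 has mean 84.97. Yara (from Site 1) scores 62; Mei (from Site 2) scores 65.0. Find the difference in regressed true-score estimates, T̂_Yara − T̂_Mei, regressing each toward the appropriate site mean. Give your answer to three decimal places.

-5.946

T̂_Yara = 0.573(62) + 0.427(75.07) = 67.58089
T̂_Mei = 0.573(65.0) + 0.427(84.97) = 73.52719
Difference = 67.58089 − 73.52719 = -5.94630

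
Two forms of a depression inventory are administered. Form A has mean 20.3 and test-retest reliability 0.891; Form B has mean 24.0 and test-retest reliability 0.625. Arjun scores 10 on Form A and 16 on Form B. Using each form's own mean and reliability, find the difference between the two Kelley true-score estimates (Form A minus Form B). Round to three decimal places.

-7.877

T̂_A = 0.891(10) + 0.109(20.3) = 11.12270
T̂_B = 0.625(16) + 0.375(24.0) = 19.00000
T̂_A − T̂_B = -7.87730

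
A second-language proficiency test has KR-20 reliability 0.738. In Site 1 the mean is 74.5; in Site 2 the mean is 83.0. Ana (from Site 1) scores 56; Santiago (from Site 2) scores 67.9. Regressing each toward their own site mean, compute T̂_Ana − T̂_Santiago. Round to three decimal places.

-11.009

T̂_Ana = 0.738(56) + 0.262(74.5) = 60.84700
T̂_Santiago = 0.738(67.9) + 0.262(83.0) = 71.85620
Difference = 60.84700 − 71.85620 = -11.00920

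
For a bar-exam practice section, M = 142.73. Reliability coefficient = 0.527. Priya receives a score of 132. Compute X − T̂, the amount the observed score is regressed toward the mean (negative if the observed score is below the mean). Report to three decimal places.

-5.075

T̂ = 0.527(132) + 0.473(142.73) = 69.564 + 67.51129 = 137.07529 → 137.0753
X − T̂ = 132 − 137.0753 = -5.0753 → -5.075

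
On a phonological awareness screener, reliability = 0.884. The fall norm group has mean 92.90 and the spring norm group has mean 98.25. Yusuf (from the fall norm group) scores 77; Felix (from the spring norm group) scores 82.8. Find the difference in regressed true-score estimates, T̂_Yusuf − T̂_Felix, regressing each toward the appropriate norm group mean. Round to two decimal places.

-5.75

T̂_Yusuf = 0.884(77) + 0.116(92.90) = 78.8444
T̂_Felix = 0.884(82.8) + 0.116(98.25) = 84.5922
Difference = 78.8444 − 84.5922 = -5.7478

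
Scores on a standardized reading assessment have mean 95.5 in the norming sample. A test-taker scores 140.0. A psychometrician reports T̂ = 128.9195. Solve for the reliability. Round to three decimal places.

T̂ = ρX + (1 − ρ)μ  ⇒  T̂ − μ = ρ(X − μ)
ρ = (T̂ − μ)/(X − μ) = (128.9195 − 95.5) / (140.0 − 95.5) = 33.4195 / 44.5 = 0.75100

0.751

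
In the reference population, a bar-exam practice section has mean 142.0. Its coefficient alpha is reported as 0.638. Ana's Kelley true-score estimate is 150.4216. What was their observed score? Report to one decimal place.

T̂ = ρX + (1 − ρ)μ  ⇒  X = (T̂ − (1 − ρ)μ) / ρ
X = (150.4216 − 0.362 × 142.0) / 0.638 = (150.4216 − 51.4040) / 0.638 = 99.0176 / 0.638 = 155.200

155.2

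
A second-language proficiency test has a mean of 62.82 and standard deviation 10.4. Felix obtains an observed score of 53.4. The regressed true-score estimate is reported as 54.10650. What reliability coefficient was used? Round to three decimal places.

T̂ = ρX + (1 − ρ)μ  ⇒  T̂ − μ = ρ(X − μ)
ρ = (T̂ − μ)/(X − μ) = (54.10650 − 62.82) / (53.4 − 62.82) = -8.71350 / -9.42 = 0.92500

0.925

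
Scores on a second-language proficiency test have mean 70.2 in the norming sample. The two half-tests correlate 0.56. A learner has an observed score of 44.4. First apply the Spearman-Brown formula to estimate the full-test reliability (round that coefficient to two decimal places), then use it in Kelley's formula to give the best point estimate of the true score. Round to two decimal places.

Spearman-Brown: ρ = 2r/(1 + r) = 2(0.56)/(1 + 0.56) = 1.120/1.56 = 0.7179 → 0.72
T̂ = ρX + (1 − ρ)μ
  = 0.72 × 44.4 + 0.28 × 70.2
  = 31.968 + 19.656
  = 51.624
  ≈ 51.62

51.62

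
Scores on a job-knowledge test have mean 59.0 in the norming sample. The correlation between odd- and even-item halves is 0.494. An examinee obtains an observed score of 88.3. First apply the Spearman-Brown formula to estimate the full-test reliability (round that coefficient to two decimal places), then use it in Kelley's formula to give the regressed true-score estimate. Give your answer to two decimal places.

Spearman-Brown: ρ = 2r/(1 + r) = 2(0.494)/(1 + 0.494) = 0.9880/1.494 = 0.6613 → 0.66
Regress the observed score toward the mean by the unreliability: T̂ = 0.66·88.3 + 0.34·59.0 = 58.278 + 20.060 = 78.338.

78.34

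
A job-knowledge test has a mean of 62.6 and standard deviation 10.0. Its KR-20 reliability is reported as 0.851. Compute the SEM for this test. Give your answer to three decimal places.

SEM = SD · √(1 − ρ) = 10.0 × √0.149 = 10.0 × 0.3860 = 3.8601

3.860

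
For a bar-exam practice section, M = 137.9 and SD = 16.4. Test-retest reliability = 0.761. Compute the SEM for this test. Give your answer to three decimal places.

8.018

SEM = SD · √(1 − ρ) = 16.4 × √0.239 = 16.4 × 0.4889 = 8.0176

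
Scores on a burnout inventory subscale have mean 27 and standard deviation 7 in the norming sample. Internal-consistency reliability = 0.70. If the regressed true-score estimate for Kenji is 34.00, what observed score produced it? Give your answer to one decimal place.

37.0

T̂ = ρX + (1 − ρ)μ  ⇒  X = (T̂ − (1 − ρ)μ) / ρ
X = (34.00 − 0.30 × 27) / 0.70 = (34.00 − 8.10) / 0.70 = 25.90 / 0.70 = 37.000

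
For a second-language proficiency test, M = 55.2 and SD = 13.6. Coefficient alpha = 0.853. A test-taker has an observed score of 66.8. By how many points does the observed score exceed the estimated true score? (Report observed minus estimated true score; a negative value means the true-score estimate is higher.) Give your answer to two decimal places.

Kelley's formula gives T̂ = 0.853·66.8 + 0.147·55.2 = 56.9804 + 8.1144 = 65.0948.
X − T̂ = 66.8 − 65.095 = 1.705 → 1.71

1.71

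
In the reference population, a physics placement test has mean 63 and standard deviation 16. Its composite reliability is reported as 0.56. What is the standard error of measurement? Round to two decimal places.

10.61

SEM = SD · √(1 − ρ) = 16 × √0.44 = 16 × 0.6633 = 10.613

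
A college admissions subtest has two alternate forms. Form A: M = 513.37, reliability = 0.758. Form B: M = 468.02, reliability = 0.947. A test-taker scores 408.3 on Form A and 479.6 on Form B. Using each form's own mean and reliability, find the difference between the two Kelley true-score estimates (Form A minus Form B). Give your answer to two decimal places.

T̂_A = 0.758(408.3) + 0.242(513.37) = 433.7269
T̂_B = 0.947(479.6) + 0.053(468.02) = 478.9863
T̂_A − T̂_B = -45.2593

-45.26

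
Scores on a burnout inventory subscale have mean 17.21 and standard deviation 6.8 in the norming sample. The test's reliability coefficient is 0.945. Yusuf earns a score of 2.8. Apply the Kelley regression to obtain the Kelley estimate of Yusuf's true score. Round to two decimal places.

Regress the observed score toward the mean by the unreliability: T̂ = 0.945·2.8 + 0.055·17.21 = 2.6460 + 0.94655 = 3.593.

3.59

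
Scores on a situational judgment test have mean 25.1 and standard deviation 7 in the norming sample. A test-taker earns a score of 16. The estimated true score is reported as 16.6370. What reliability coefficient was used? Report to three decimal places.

0.930

T̂ = ρX + (1 − ρ)μ  ⇒  T̂ − μ = ρ(X − μ)
ρ = (T̂ − μ)/(X − μ) = (16.6370 − 25.1) / (16 − 25.1) = -8.4630 / -9.1 = 0.93000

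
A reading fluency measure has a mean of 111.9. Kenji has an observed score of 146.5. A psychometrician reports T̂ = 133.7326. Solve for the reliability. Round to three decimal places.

T̂ = ρX + (1 − ρ)μ  ⇒  T̂ − μ = ρ(X − μ)
ρ = (T̂ − μ)/(X − μ) = (133.7326 − 111.9) / (146.5 − 111.9) = 21.8326 / 34.6 = 0.63100

0.631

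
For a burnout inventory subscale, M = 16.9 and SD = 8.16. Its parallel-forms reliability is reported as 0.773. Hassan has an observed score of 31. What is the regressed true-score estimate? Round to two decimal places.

T̂ = 0.773(31) + 0.227(16.9) = 23.963 + 3.8363 = 27.799 → 27.80

27.80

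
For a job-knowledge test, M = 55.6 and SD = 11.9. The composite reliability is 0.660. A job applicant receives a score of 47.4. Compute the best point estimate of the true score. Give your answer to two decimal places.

T̂ = ρX + (1 − ρ)μ
  = 0.660 × 47.4 + 0.340 × 55.6
  = 31.2840 + 18.9040
  = 50.188
  ≈ 50.19

50.19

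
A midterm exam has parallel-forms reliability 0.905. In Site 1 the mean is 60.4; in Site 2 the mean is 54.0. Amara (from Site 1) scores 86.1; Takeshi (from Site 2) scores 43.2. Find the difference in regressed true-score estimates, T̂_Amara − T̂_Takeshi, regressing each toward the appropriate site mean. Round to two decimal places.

T̂_Amara = 0.905(86.1) + 0.095(60.4) = 83.6585
T̂_Takeshi = 0.905(43.2) + 0.095(54.0) = 44.2260
Difference = 83.6585 − 44.2260 = 39.4325

39.43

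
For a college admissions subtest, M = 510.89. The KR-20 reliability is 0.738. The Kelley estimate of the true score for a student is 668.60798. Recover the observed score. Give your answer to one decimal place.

T̂ = ρX + (1 − ρ)μ  ⇒  X = (T̂ − (1 − ρ)μ) / ρ
X = (668.60798 − 0.262 × 510.89) / 0.738 = (668.60798 − 133.85318) / 0.738 = 534.75480 / 0.738 = 724.600

724.6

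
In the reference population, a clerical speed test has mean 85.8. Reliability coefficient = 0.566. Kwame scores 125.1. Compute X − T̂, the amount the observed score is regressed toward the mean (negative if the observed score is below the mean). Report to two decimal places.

17.06

T̂ = ρX + (1 − ρ)μ
  = 0.566 × 125.1 + 0.434 × 85.8
  = 70.8066 + 37.2372
  = 108.0438
  ≈ 108.044
X − T̂ = 125.1 − 108.044 = 17.056 → 17.06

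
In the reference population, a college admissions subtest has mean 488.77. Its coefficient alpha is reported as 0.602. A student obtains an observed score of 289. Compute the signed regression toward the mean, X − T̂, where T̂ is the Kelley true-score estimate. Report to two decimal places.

T̂ = ρX + (1 − ρ)μ
  = 0.602 × 289 + 0.398 × 488.77
  = 173.978 + 194.53046
  = 368.5085
  ≈ 368.508
X − T̂ = 289 − 368.508 = -79.508 → -79.51

-79.51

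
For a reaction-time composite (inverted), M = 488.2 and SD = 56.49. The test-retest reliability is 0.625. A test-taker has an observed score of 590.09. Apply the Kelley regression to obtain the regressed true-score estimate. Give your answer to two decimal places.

T̂ = 0.625(590.09) + 0.375(488.2) = 368.80625 + 183.0750 = 551.881 → 551.88

551.88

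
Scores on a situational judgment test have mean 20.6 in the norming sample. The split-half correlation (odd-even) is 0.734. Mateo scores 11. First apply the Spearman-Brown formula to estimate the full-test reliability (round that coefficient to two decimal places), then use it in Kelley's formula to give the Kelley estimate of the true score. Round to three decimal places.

12.440

Spearman-Brown: ρ = 2r/(1 + r) = 2(0.734)/(1 + 0.734) = 1.4680/1.734 = 0.8466 → 0.85
T̂ = ρX + (1 − ρ)μ
  = 0.85 × 11 + 0.15 × 20.6
  = 9.35 + 3.090
  = 12.4400
  ≈ 12.440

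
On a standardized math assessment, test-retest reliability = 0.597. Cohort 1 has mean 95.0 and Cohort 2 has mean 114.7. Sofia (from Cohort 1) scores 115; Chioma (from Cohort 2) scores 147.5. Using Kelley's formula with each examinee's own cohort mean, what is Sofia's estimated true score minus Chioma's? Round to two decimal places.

-27.34

T̂_Sofia = 0.597(115) + 0.403(95.0) = 106.9400
T̂_Chioma = 0.597(147.5) + 0.403(114.7) = 134.2816
Difference = 106.9400 − 134.2816 = -27.3416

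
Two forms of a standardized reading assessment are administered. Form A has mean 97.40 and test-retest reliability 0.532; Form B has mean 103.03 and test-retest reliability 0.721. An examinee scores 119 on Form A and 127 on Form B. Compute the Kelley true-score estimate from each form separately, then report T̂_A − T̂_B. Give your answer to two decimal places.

T̂_A = 0.532(119) + 0.468(97.40) = 108.8912
T̂_B = 0.721(127) + 0.279(103.03) = 120.3124
T̂_A − T̂_B = -11.4212

-11.42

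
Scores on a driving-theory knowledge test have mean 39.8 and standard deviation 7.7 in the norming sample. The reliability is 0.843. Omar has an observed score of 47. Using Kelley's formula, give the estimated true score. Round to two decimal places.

45.87

T̂ = 0.843(47) + 0.157(39.8) = 39.621 + 6.2486 = 45.870 → 45.87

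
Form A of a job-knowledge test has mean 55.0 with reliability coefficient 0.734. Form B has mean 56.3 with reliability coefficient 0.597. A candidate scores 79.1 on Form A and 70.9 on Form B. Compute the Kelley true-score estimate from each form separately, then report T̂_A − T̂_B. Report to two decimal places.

T̂_A = 0.734(79.1) + 0.266(55.0) = 72.6894
T̂_B = 0.597(70.9) + 0.403(56.3) = 65.0162
T̂_A − T̂_B = 7.6732

7.67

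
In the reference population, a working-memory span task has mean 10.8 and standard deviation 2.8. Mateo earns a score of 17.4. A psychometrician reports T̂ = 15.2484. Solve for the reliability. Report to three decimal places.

0.674

T̂ = ρX + (1 − ρ)μ  ⇒  T̂ − μ = ρ(X − μ)
ρ = (T̂ − μ)/(X − μ) = (15.2484 − 10.8) / (17.4 − 10.8) = 4.4484 / 6.6 = 0.67400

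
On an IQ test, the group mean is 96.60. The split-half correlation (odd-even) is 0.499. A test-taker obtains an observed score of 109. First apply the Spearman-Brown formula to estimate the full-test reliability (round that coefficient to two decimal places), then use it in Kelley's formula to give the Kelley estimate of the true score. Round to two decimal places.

104.91

Spearman-Brown: ρ = 2r/(1 + r) = 2(0.499)/(1 + 0.499) = 0.9980/1.499 = 0.6658 → 0.67
T̂ = ρX + (1 − ρ)μ
  = 0.67 × 109 + 0.33 × 96.60
  = 73.03 + 31.8780
  = 104.908
  ≈ 104.91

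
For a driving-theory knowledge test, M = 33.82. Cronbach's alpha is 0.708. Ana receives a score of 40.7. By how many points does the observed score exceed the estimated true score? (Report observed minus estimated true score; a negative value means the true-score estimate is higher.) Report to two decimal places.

2.01

T̂ = 0.708(40.7) + 0.292(33.82) = 28.8156 + 9.87544 = 38.6910 → 38.691
X − T̂ = 40.7 − 38.691 = 2.009 → 2.01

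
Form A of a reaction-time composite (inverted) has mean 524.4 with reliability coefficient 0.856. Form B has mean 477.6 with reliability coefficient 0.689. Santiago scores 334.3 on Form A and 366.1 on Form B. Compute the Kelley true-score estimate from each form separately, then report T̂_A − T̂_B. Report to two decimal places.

-39.10

T̂_A = 0.856(334.3) + 0.144(524.4) = 361.6744
T̂_B = 0.689(366.1) + 0.311(477.6) = 400.7765
T̂_A − T̂_B = -39.1021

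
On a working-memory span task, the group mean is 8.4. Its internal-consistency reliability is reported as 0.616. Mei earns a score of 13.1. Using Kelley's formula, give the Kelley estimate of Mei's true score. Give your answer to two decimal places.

11.30

Kelley's formula gives T̂ = 0.616·13.1 + 0.384·8.4 = 8.0696 + 3.2256 = 11.295.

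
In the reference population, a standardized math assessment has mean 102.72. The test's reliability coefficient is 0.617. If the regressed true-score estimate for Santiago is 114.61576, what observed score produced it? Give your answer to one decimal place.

122.0

T̂ = ρX + (1 − ρ)μ  ⇒  X = (T̂ − (1 − ρ)μ) / ρ
X = (114.61576 − 0.383 × 102.72) / 0.617 = (114.61576 − 39.34176) / 0.617 = 75.27400 / 0.617 = 122.000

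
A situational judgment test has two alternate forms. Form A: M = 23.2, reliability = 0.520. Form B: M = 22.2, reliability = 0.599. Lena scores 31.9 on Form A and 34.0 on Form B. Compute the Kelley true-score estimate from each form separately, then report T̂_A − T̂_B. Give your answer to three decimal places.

-1.544

T̂_A = 0.520(31.9) + 0.480(23.2) = 27.72400
T̂_B = 0.599(34.0) + 0.401(22.2) = 29.26820
T̂_A − T̂_B = -1.54420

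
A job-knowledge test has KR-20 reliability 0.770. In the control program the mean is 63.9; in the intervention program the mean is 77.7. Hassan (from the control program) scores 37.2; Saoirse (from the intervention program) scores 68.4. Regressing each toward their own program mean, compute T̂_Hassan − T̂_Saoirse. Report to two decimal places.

T̂_Hassan = 0.770(37.2) + 0.230(63.9) = 43.3410
T̂_Saoirse = 0.770(68.4) + 0.230(77.7) = 70.5390
Difference = 43.3410 − 70.5390 = -27.1980

-27.20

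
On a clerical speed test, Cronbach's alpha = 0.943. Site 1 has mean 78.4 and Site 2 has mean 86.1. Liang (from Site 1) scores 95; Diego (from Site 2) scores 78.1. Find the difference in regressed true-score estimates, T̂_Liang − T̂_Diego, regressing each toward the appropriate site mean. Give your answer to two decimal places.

15.50

T̂_Liang = 0.943(95) + 0.057(78.4) = 94.0538
T̂_Diego = 0.943(78.1) + 0.057(86.1) = 78.5560
Difference = 94.0538 − 78.5560 = 15.4978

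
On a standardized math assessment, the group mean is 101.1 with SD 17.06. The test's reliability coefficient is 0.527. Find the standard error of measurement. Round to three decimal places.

11.733

SEM = SD · √(1 − ρ) = 17.06 × √0.473 = 17.06 × 0.6877 = 11.7330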